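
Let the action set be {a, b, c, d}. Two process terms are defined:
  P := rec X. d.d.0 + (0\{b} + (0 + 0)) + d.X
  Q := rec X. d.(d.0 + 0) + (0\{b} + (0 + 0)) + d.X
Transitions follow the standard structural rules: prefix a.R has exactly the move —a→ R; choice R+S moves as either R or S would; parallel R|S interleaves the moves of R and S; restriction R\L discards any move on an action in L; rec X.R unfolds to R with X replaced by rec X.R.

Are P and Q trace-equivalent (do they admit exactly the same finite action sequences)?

P's transition system — 3 states:
  p0 = rec X. d.d.0 + (0\{b} + (0 + 0)) + d.X ⊢ =d=> p0, =d=> p1
  p1 = d.0 ⊢ =d=> p2
  p2 = 0 ⊢ stopped
Q's transition system — 3 states:
  q0 = rec X. d.(d.0 + 0) + (0\{b} + (0 + 0)) + d.X ⊢ =d=> q0, =d=> q1
  q1 = d.0 + 0 ⊢ =d=> q2
  q2 = 0 ⊢ stopped
Coarsest stable partition (strong bisimilarity classes):
  B0 = {p0, q0}
  B1 = {p1, q1}
  B2 = {p2, q2}
p0 ∈ B0, q0 ∈ B0 → same block
Bisimilar ⇒ trace-equivalent.

YES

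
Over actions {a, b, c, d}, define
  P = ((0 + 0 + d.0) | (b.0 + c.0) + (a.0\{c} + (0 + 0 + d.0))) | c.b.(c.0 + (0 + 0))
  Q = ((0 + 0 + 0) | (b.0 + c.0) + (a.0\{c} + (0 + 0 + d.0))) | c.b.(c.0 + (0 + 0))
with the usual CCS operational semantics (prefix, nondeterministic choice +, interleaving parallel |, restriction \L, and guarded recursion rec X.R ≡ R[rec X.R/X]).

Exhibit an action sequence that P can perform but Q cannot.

P's transition system — 24 states:
  m0 = ((0 + 0 + d.0) | (b.0 + c.0) + (a.0\{c} + (0 + 0 + d.0))) | c.b.(c.0 + (0 + 0)) → ··a··> m1, ··b··> m2, ··c··> m2, ··c··> m3, ··d··> m4, ··d··> m5
  m1 = 0\{c} | c.b.(c.0 + (0 + 0)) → ··c··> m6
  m2 = (0 + 0 + d.0) | 0 | c.b.(c.0 + (0 + 0)) → ··c··> m7, ··d··> m8
  m3 = ((0 + 0 + d.0) | (b.0 + c.0) + (a.0\{c} + (0 + 0 + d.0))) | b.(c.0 + (0 + 0)) → ··a··> m6, ··b··> m7, ··b··> m9, ··c··> m7, ··d··> m10, ··d··> m11
  m4 = 0 | (b.0 + c.0) | c.b.(c.0 + (0 + 0)) → ··b··> m8, ··c··> m10, ··c··> m8
  m5 = 0 | c.b.(c.0 + (0 + 0)) → ··c··> m11
  m6 = 0\{c} | b.(c.0 + (0 + 0)) → ··b··> m12
  m7 = (0 + 0 + d.0) | 0 | b.(c.0 + (0 + 0)) → ··b··> m13, ··d··> m14
  m8 = 0 | 0 | c.b.(c.0 + (0 + 0)) → ··c··> m14
  m9 = ((0 + 0 + d.0) | (b.0 + c.0) + (a.0\{c} + (0 + 0 + d.0))) | (c.0 + (0 + 0)) → ··a··> m12, ··b··> m13, ··c··> m13, ··c··> m15, ··d··> m16, ··d··> m17
  m10 = 0 | (b.0 + c.0) | b.(c.0 + (0 + 0)) → ··b··> m14, ··b··> m16, ··c··> m14
  m11 = 0 | b.(c.0 + (0 + 0)) → ··b··> m17
  m12 = 0\{c} | (c.0 + (0 + 0)) → ··c··> m18
  m13 = (0 + 0 + d.0) | 0 | (c.0 + (0 + 0)) → ··c··> m19, ··d··> m20
  m14 = 0 | 0 | b.(c.0 + (0 + 0)) → ··b··> m20
  m15 = ((0 + 0 + d.0) | (b.0 + c.0) + (a.0\{c} + (0 + 0 + d.0))) | 0 → ··a··> m18, ··b··> m19, ··c··> m19, ··d··> m21, ··d··> m22
  m16 = 0 | (b.0 + c.0) | (c.0 + (0 + 0)) → ··b··> m20, ··c··> m20, ··c··> m21
  m17 = 0 | (c.0 + (0 + 0)) → ··c··> m22
  m18 = 0\{c} | 0 → deadlocked
  m19 = (0 + 0 + d.0) | 0 | 0 → ··d··> m23
  m20 = 0 | 0 | (c.0 + (0 + 0)) → ··c··> m23
  m21 = 0 | (b.0 + c.0) | 0 → ··b··> m23, ··c··> m23
  m22 = 0 | 0 → deadlocked
  m23 = 0 | 0 | 0 → deadlocked
Q's transition system — 16 states:
  n0 = ((0 + 0 + 0) | (b.0 + c.0) + (a.0\{c} + (0 + 0 + d.0))) | c.b.(c.0 + (0 + 0)) → ··a··> n1, ··b··> n2, ··c··> n2, ··c··> n3, ··d··> n4
  n1 = 0\{c} | c.b.(c.0 + (0 + 0)) → ··c··> n5
  n2 = (0 + 0 + 0) | 0 | c.b.(c.0 + (0 + 0)) → ··c··> n6
  n3 = ((0 + 0 + 0) | (b.0 + c.0) + (a.0\{c} + (0 + 0 + d.0))) | b.(c.0 + (0 + 0)) → ··a··> n5, ··b··> n6, ··b··> n7, ··c··> n6, ··d··> n8
  n4 = 0 | c.b.(c.0 + (0 + 0)) → ··c··> n8
  n5 = 0\{c} | b.(c.0 + (0 + 0)) → ··b··> n9
  n6 = (0 + 0 + 0) | 0 | b.(c.0 + (0 + 0)) → ··b··> n10
  n7 = ((0 + 0 + 0) | (b.0 + c.0) + (a.0\{c} + (0 + 0 + d.0))) | (c.0 + (0 + 0)) → ··a··> n9, ··b··> n10, ··c··> n10, ··c··> n11, ··d··> n12
  n8 = 0 | b.(c.0 + (0 + 0)) → ··b··> n12
  n9 = 0\{c} | (c.0 + (0 + 0)) → ··c··> n13
  n10 = (0 + 0 + 0) | 0 | (c.0 + (0 + 0)) → ··c··> n14
  n11 = ((0 + 0 + 0) | (b.0 + c.0) + (a.0\{c} + (0 + 0 + d.0))) | 0 → ··a··> n13, ··b··> n14, ··c··> n14, ··d··> n15
  n12 = 0 | (c.0 + (0 + 0)) → ··c··> n15
  n13 = 0\{c} | 0 → deadlocked
  n14 = (0 + 0 + 0) | 0 | 0 → deadlocked
  n15 = 0 | 0 → deadlocked
Run σ = ⟨bd⟩ on P: start {m0}
  step 1 (b): {m2}
  step 2 (d): {m8}
  P completes σ.
Run σ = ⟨bd⟩ on Q: start {n0}
  step 1 (b): {n2}
  step 2 (d): ∅  — Q cannot continue

bd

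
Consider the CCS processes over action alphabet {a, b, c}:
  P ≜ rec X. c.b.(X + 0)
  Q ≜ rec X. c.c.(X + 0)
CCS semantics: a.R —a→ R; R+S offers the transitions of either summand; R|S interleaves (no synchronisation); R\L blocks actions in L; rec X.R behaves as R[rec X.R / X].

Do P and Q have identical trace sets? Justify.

trace-distinct — witness ⟨cb⟩

LTS(P): 3 reachable states
  u0 = rec X. c.b.(X + 0) → ··c··> u1
  u1 = b.((rec X. c.b.(X + 0)) + 0) → ··b··> u2
  u2 = (rec X. c.b.(X + 0)) + 0 → ··c··> u1
LTS(Q): 3 reachable states
  v0 = rec X. c.c.(X + 0) → ··c··> v1
  v1 = c.((rec X. c.c.(X + 0)) + 0) → ··c··> v2
  v2 = (rec X. c.c.(X + 0)) + 0 → ··c··> v1
Executing cb from P (initial set {u0}):
  [1] c ⇒ {u1}
  [2] b ⇒ {u2}
  ✓ P
Executing cb from Q (initial set {v0}):
  [1] c ⇒ {v1}
  [2] b ⇒ ∅  — Q cannot continue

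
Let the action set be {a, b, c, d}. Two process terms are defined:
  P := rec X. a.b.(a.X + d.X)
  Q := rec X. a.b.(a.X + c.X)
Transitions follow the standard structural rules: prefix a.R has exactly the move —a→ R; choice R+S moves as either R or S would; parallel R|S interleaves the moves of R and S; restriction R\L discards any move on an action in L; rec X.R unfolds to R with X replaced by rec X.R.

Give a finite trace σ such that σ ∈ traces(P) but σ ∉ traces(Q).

abd

P's transition system — 3 states:
  u0 = rec X. a.b.(a.X + d.X) → ··a··> u1
  u1 = b.(a.(rec X. a.b.(a.X + d.X)) + d.(rec X. a.b.(a.X + d.X))) → ··b··> u2
  u2 = a.(rec X. a.b.(a.X + d.X)) + d.(rec X. a.b.(a.X + d.X)) → ··a··> u0, ··d··> u0
Q's transition system — 3 states:
  v0 = rec X. a.b.(a.X + c.X) → ··a··> v1
  v1 = b.(a.(rec X. a.b.(a.X + c.X)) + c.(rec X. a.b.(a.X + c.X))) → ··b··> v2
  v2 = a.(rec X. a.b.(a.X + c.X)) + c.(rec X. a.b.(a.X + c.X)) → ··a··> v0, ··c··> v0
Trace ⟨abd⟩ through P, begin at {u0}:
  after a @ step 1: {u1}
  after b @ step 2: {u2}
  after d @ step 3: {u0}
  — P admits the full trace.
Trace ⟨abd⟩ through Q, begin at {v0}:
  after a @ step 1: {v1}
  after b @ step 2: {v2}
  after d @ step 3: ∅ (Q stuck)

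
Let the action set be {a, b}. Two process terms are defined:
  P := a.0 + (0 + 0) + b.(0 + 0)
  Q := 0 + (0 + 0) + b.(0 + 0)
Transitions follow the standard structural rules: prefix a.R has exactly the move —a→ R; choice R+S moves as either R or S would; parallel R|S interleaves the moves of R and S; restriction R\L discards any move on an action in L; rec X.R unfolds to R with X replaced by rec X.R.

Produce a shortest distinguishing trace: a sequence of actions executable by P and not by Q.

a

LTS(P): 3 reachable states
  u0 = a.0 + (0 + 0) + b.(0 + 0) has moves -a-> u1, -b-> u2
  u1 = 0 has moves deadlocked
  u2 = 0 + 0 has moves deadlocked
LTS(Q): 2 reachable states
  v0 = 0 + (0 + 0) + b.(0 + 0) has moves -b-> v1
  v1 = 0 + 0 has moves deadlocked
Trace ⟨a⟩ through P, begin at {u0}:
  after a @ step 1: {u1}
  ✓ P
Trace ⟨a⟩ through Q, begin at {v0}:
  after a @ step 1: no successor for Q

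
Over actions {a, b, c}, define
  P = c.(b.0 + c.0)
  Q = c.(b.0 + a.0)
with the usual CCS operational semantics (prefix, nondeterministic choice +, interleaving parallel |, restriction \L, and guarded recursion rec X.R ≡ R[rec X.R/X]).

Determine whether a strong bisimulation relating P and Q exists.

Reachable graph of P (3 states):
  s0 = c.(b.0 + c.0) :: =c=> s1
  s1 = b.0 + c.0 :: =b=> s2, =c=> s2
  s2 = 0 :: (no moves)
Reachable graph of Q (3 states):
  t0 = c.(b.0 + a.0) :: =c=> t1
  t1 = b.0 + a.0 :: =a=> t2, =b=> t2
  t2 = 0 :: (no moves)
Coarsest stable partition (strong bisimilarity classes):
  B0 = {s0}
  B1 = {s1}
  B2 = {s2, t2}
  B3 = {t0}
  B4 = {t1}
s0 ∈ B0, t0 ∈ B3 → different blocks

not bisimilar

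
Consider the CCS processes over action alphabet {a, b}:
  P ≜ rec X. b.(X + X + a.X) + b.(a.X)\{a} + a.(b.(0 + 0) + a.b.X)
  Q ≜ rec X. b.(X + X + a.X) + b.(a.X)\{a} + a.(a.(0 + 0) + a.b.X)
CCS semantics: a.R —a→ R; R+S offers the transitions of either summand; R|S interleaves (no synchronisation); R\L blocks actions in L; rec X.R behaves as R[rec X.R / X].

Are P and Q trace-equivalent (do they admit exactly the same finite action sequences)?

P's transition system — 6 states:
  p0 = rec X. b.(X + X + a.X) + b.(a.X)\{a} + a.(b.(0 + 0) + a.b.X) :: =a=> p1, =b=> p2, =b=> p3
  p1 = b.(0 + 0) + a.b.(rec X. b.(X + X + a.X) + b.(a.X)\{a} + a.(b.(0 + 0) + a.b.X)) :: =a=> p4, =b=> p5
  p2 = (a.(rec X. b.(X + X + a.X) + b.(a.X)\{a} + a.(b.(0 + 0) + a.b.X)))\{a} :: (no moves)
  p3 = (rec X. b.(X + X + a.X) + b.(a.X)\{a} + a.(b.(0 + 0) + a.b.X)) + (rec X. b.(X + X + a.X) + b.(a.X)\{a} + a.(b.(0 + 0) + a.b.X)) + a.(rec X. b.(X + X + a.X) + b.(a.X)\{a} + a.(b.(0 + 0) + a.b.X)) :: =a=> p0, =a=> p1, =b=> p2, =b=> p3
  p4 = b.(rec X. b.(X + X + a.X) + b.(a.X)\{a} + a.(b.(0 + 0) + a.b.X)) :: =b=> p0
  p5 = 0 + 0 :: (no moves)
Q's transition system — 6 states:
  q0 = rec X. b.(X + X + a.X) + b.(a.X)\{a} + a.(a.(0 + 0) + a.b.X) :: =a=> q1, =b=> q2, =b=> q3
  q1 = a.(0 + 0) + a.b.(rec X. b.(X + X + a.X) + b.(a.X)\{a} + a.(a.(0 + 0) + a.b.X)) :: =a=> q4, =a=> q5
  q2 = (a.(rec X. b.(X + X + a.X) + b.(a.X)\{a} + a.(a.(0 + 0) + a.b.X)))\{a} :: (no moves)
  q3 = (rec X. b.(X + X + a.X) + b.(a.X)\{a} + a.(a.(0 + 0) + a.b.X)) + (rec X. b.(X + X + a.X) + b.(a.X)\{a} + a.(a.(0 + 0) + a.b.X)) + a.(rec X. b.(X + X + a.X) + b.(a.X)\{a} + a.(a.(0 + 0) + a.b.X)) :: =a=> q0, =a=> q1, =b=> q2, =b=> q3
  q4 = 0 + 0 :: (no moves)
  q5 = b.(rec X. b.(X + X + a.X) + b.(a.X)\{a} + a.(a.(0 + 0) + a.b.X)) :: =b=> q0
Executing ab from P (initial set {p0}):
  step 1 (a): {p1}
  step 2 (b): {p5}
  — P admits the full trace.
Executing ab from Q (initial set {q0}):
  step 1 (a): {q1}
  step 2 (b): ∅ (Q stuck)

trace-distinct — witness ⟨ab⟩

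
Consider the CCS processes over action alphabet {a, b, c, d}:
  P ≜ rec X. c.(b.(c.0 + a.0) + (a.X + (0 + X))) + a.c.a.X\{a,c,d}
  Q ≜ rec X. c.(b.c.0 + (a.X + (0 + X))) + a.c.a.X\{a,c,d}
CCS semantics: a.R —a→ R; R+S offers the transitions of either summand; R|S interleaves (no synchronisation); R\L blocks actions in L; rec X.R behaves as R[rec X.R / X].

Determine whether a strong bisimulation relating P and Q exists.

P ≁ Q

LTS(P): 7 reachable states
  s0 = rec X. c.(b.(c.0 + a.0) + (a.X + (0 + X))) + a.c.a.X\{a,c,d} → —a→ s1, —c→ s2
  s1 = c.a.(rec X. c.(b.(c.0 + a.0) + (a.X + (0 + X))) + a.c.a.X\{a,c,d})\{a,c,d} → —c→ s3
  s2 = b.(c.0 + a.0) + (a.(rec X. c.(b.(c.0 + a.0) + (a.X + (0 + X))) + a.c.a.X\{a,c,d}) + (0 + (rec X. c.(b.(c.0 + a.0) + (a.X + (0 + X))) + a.c.a.X\{a,c,d}))) → —a→ s0, —a→ s1, —b→ s4, —c→ s2
  s3 = a.(rec X. c.(b.(c.0 + a.0) + (a.X + (0 + X))) + a.c.a.X\{a,c,d})\{a,c,d} → —a→ s5
  s4 = c.0 + a.0 → —a→ s6, —c→ s6
  s5 = (rec X. c.(b.(c.0 + a.0) + (a.X + (0 + X))) + a.c.a.X\{a,c,d})\{a,c,d} → stopped
  s6 = 0 → stopped
LTS(Q): 7 reachable states
  t0 = rec X. c.(b.c.0 + (a.X + (0 + X))) + a.c.a.X\{a,c,d} → —a→ t1, —c→ t2
  t1 = c.a.(rec X. c.(b.c.0 + (a.X + (0 + X))) + a.c.a.X\{a,c,d})\{a,c,d} → —c→ t3
  t2 = b.c.0 + (a.(rec X. c.(b.c.0 + (a.X + (0 + X))) + a.c.a.X\{a,c,d}) + (0 + (rec X. c.(b.c.0 + (a.X + (0 + X))) + a.c.a.X\{a,c,d}))) → —a→ t0, —a→ t1, —b→ t4, —c→ t2
  t3 = a.(rec X. c.(b.c.0 + (a.X + (0 + X))) + a.c.a.X\{a,c,d})\{a,c,d} → —a→ t5
  t4 = c.0 → —c→ t6
  t5 = (rec X. c.(b.c.0 + (a.X + (0 + X))) + a.c.a.X\{a,c,d})\{a,c,d} → stopped
  t6 = 0 → stopped
Coarsest stable partition (strong bisimilarity classes):
  B0 = {s0}
  B1 = {s1, t1}
  B2 = {s3, t3}
  B3 = {s5, s6, t5, t6}
  B4 = {s2}
  B5 = {s4}
  B6 = {t0}
  B7 = {t2}
  B8 = {t4}
s0 ∈ B0, t0 ∈ B6 → different blocks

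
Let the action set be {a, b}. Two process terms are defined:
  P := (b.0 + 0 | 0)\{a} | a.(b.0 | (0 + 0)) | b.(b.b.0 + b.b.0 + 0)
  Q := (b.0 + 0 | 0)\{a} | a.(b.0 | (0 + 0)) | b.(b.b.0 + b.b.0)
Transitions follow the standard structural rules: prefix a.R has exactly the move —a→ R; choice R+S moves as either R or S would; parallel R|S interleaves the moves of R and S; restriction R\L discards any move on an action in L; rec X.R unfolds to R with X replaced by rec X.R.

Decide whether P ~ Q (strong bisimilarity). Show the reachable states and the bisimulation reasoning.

YES

P's transition system — 24 states:
  m0 = (b.0 + 0 | 0)\{a} | a.(b.0 | (0 + 0)) | b.(b.b.0 + b.b.0 + 0) → =a=> m1, =b=> m2, =b=> m3
  m1 = (b.0 + 0 | 0)\{a} | (b.0 | (0 + 0)) | b.(b.b.0 + b.b.0 + 0) → =b=> m4, =b=> m5, =b=> m6
  m2 = (b.0 + 0 | 0)\{a} | a.(b.0 | (0 + 0)) | (b.b.0 + b.b.0 + 0) → =a=> m5, =b=> m7, =b=> m8
  m3 = 0\{a} | a.(b.0 | (0 + 0)) | b.(b.b.0 + b.b.0 + 0) → =a=> m6, =b=> m8
  m4 = (b.0 + 0 | 0)\{a} | (0 | (0 + 0)) | b.(b.b.0 + b.b.0 + 0) → =b=> m10, =b=> m9
  m5 = (b.0 + 0 | 0)\{a} | (b.0 | (0 + 0)) | (b.b.0 + b.b.0 + 0) → =b=> m11, =b=> m12, =b=> m9
  m6 = 0\{a} | (b.0 | (0 + 0)) | b.(b.b.0 + b.b.0 + 0) → =b=> m10, =b=> m12
  m7 = (b.0 + 0 | 0)\{a} | a.(b.0 | (0 + 0)) | b.0 → =a=> m11, =b=> m13, =b=> m14
  m8 = 0\{a} | a.(b.0 | (0 + 0)) | (b.b.0 + b.b.0 + 0) → =a=> m12, =b=> m14
  m9 = (b.0 + 0 | 0)\{a} | (0 | (0 + 0)) | (b.b.0 + b.b.0 + 0) → =b=> m15, =b=> m16
  m10 = 0\{a} | (0 | (0 + 0)) | b.(b.b.0 + b.b.0 + 0) → =b=> m16
  m11 = (b.0 + 0 | 0)\{a} | (b.0 | (0 + 0)) | b.0 → =b=> m15, =b=> m17, =b=> m18
  m12 = 0\{a} | (b.0 | (0 + 0)) | (b.b.0 + b.b.0 + 0) → =b=> m16, =b=> m18
  m13 = (b.0 + 0 | 0)\{a} | a.(b.0 | (0 + 0)) | 0 → =a=> m17, =b=> m19
  m14 = 0\{a} | a.(b.0 | (0 + 0)) | b.0 → =a=> m18, =b=> m19
  m15 = (b.0 + 0 | 0)\{a} | (0 | (0 + 0)) | b.0 → =b=> m20, =b=> m21
  m16 = 0\{a} | (0 | (0 + 0)) | (b.b.0 + b.b.0 + 0) → =b=> m21
  m17 = (b.0 + 0 | 0)\{a} | (b.0 | (0 + 0)) | 0 → =b=> m20, =b=> m22
  m18 = 0\{a} | (b.0 | (0 + 0)) | b.0 → =b=> m21, =b=> m22
  m19 = 0\{a} | a.(b.0 | (0 + 0)) | 0 → =a=> m22
  m20 = (b.0 + 0 | 0)\{a} | (0 | (0 + 0)) | 0 → =b=> m23
  m21 = 0\{a} | (0 | (0 + 0)) | b.0 → =b=> m23
  m22 = 0\{a} | (b.0 | (0 + 0)) | 0 → =b=> m23
  m23 = 0\{a} | (0 | (0 + 0)) | 0 → ·
Q's transition system — 24 states:
  n0 = (b.0 + 0 | 0)\{a} | a.(b.0 | (0 + 0)) | b.(b.b.0 + b.b.0) → =a=> n1, =b=> n2, =b=> n3
  n1 = (b.0 + 0 | 0)\{a} | (b.0 | (0 + 0)) | b.(b.b.0 + b.b.0) → =b=> n4, =b=> n5, =b=> n6
  n2 = (b.0 + 0 | 0)\{a} | a.(b.0 | (0 + 0)) | (b.b.0 + b.b.0) → =a=> n5, =b=> n7, =b=> n8
  n3 = 0\{a} | a.(b.0 | (0 + 0)) | b.(b.b.0 + b.b.0) → =a=> n6, =b=> n8
  n4 = (b.0 + 0 | 0)\{a} | (0 | (0 + 0)) | b.(b.b.0 + b.b.0) → =b=> n10, =b=> n9
  n5 = (b.0 + 0 | 0)\{a} | (b.0 | (0 + 0)) | (b.b.0 + b.b.0) → =b=> n11, =b=> n12, =b=> n9
  n6 = 0\{a} | (b.0 | (0 + 0)) | b.(b.b.0 + b.b.0) → =b=> n10, =b=> n12
  n7 = (b.0 + 0 | 0)\{a} | a.(b.0 | (0 + 0)) | b.0 → =a=> n11, =b=> n13, =b=> n14
  n8 = 0\{a} | a.(b.0 | (0 + 0)) | (b.b.0 + b.b.0) → =a=> n12, =b=> n14
  n9 = (b.0 + 0 | 0)\{a} | (0 | (0 + 0)) | (b.b.0 + b.b.0) → =b=> n15, =b=> n16
  n10 = 0\{a} | (0 | (0 + 0)) | b.(b.b.0 + b.b.0) → =b=> n16
  n11 = (b.0 + 0 | 0)\{a} | (b.0 | (0 + 0)) | b.0 → =b=> n15, =b=> n17, =b=> n18
  n12 = 0\{a} | (b.0 | (0 + 0)) | (b.b.0 + b.b.0) → =b=> n16, =b=> n18
  n13 = (b.0 + 0 | 0)\{a} | a.(b.0 | (0 + 0)) | 0 → =a=> n17, =b=> n19
  n14 = 0\{a} | a.(b.0 | (0 + 0)) | b.0 → =a=> n18, =b=> n19
  n15 = (b.0 + 0 | 0)\{a} | (0 | (0 + 0)) | b.0 → =b=> n20, =b=> n21
  n16 = 0\{a} | (0 | (0 + 0)) | (b.b.0 + b.b.0) → =b=> n21
  n17 = (b.0 + 0 | 0)\{a} | (b.0 | (0 + 0)) | 0 → =b=> n20, =b=> n22
  n18 = 0\{a} | (b.0 | (0 + 0)) | b.0 → =b=> n21, =b=> n22
  n19 = 0\{a} | a.(b.0 | (0 + 0)) | 0 → =a=> n22
  n20 = (b.0 + 0 | 0)\{a} | (0 | (0 + 0)) | 0 → =b=> n23
  n21 = 0\{a} | (0 | (0 + 0)) | b.0 → =b=> n23
  n22 = 0\{a} | (b.0 | (0 + 0)) | 0 → =b=> n23
  n23 = 0\{a} | (0 | (0 + 0)) | 0 → ·
Coarsest stable partition (strong bisimilarity classes):
  B0 = {m0, n0}
  B1 = {m2, m3, n2, n3}
  B2 = {m7, m8, n7, n8}
  B3 = {m13, m14, n13, n14}
  B4 = {m19, n19}
  B5 = {m20, m21, m22, n20, n21, n22}
  B6 = {m23, n23}
  B7 = {m15, m16, m17, m18, n15, n16, n17, n18}
  B8 = {m10, m11, m12, m9, n10, n11, n12, n9}
  B9 = {m4, m5, m6, n4, n5, n6}
  B10 = {m1, n1}
m0 ∈ B0, n0 ∈ B0 → same block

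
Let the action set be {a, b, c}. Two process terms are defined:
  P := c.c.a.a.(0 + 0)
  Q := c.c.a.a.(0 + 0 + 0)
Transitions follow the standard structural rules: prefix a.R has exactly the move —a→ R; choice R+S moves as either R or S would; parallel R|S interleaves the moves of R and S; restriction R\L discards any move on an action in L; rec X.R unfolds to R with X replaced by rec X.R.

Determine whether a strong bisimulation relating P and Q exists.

Reachable graph of P (5 states):
  p0 = c.c.a.a.(0 + 0) ⊢ ··c··> p1
  p1 = c.a.a.(0 + 0) ⊢ ··c··> p2
  p2 = a.a.(0 + 0) ⊢ ··a··> p3
  p3 = a.(0 + 0) ⊢ ··a··> p4
  p4 = 0 + 0 ⊢ (no moves)
Reachable graph of Q (5 states):
  q0 = c.c.a.a.(0 + 0 + 0) ⊢ ··c··> q1
  q1 = c.a.a.(0 + 0 + 0) ⊢ ··c··> q2
  q2 = a.a.(0 + 0 + 0) ⊢ ··a··> q3
  q3 = a.(0 + 0 + 0) ⊢ ··a··> q4
  q4 = 0 + 0 + 0 ⊢ (no moves)
Bisimilarity quotient blocks:
  B0 = {p0, q0}
  B1 = {p1, q1}
  B2 = {p2, q2}
  B3 = {p3, q3}
  B4 = {p4, q4}
p0 ∈ B0, q0 ∈ B0 → same block

YES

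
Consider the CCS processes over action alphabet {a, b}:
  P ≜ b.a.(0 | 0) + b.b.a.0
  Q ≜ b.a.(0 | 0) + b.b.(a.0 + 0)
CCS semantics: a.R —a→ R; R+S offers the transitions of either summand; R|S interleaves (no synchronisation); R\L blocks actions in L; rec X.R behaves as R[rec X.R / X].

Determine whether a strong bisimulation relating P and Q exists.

LTS(P): 6 reachable states
  s0 = b.a.(0 | 0) + b.b.a.0 → ··b··> s1, ··b··> s2
  s1 = a.(0 | 0) → ··a··> s3
  s2 = b.a.0 → ··b··> s4
  s3 = 0 | 0 → ∅
  s4 = a.0 → ··a··> s5
  s5 = 0 → ∅
LTS(Q): 6 reachable states
  t0 = b.a.(0 | 0) + b.b.(a.0 + 0) → ··b··> t1, ··b··> t2
  t1 = a.(0 | 0) → ··a··> t3
  t2 = b.(a.0 + 0) → ··b··> t4
  t3 = 0 | 0 → ∅
  t4 = a.0 + 0 → ··a··> t5
  t5 = 0 → ∅
Partition-refinement fixed point:
  B0 = {s0, t0}
  B1 = {s2, t2}
  B2 = {s1, s4, t1, t4}
  B3 = {s3, s5, t3, t5}
s0 ∈ B0, t0 ∈ B0 → same block

YES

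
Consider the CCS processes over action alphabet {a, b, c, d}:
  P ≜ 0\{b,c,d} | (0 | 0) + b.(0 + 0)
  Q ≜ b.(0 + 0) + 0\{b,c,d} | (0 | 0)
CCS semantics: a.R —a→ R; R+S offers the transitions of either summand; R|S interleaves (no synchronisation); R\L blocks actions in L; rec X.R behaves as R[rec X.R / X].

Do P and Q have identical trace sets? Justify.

YES

P's transition system — 2 states:
  m0 = 0\{b,c,d} | (0 | 0) + b.(0 + 0) ⊢ --b--▸ m1
  m1 = 0 + 0 ⊢ deadlocked
Q's transition system — 2 states:
  n0 = b.(0 + 0) + 0\{b,c,d} | (0 | 0) ⊢ --b--▸ n1
  n1 = 0 + 0 ⊢ deadlocked
Coarsest stable partition (strong bisimilarity classes):
  B0 = {m0, n0}
  B1 = {m1, n1}
m0 ∈ B0, n0 ∈ B0 → same block
Bisimilar ⇒ trace-equivalent.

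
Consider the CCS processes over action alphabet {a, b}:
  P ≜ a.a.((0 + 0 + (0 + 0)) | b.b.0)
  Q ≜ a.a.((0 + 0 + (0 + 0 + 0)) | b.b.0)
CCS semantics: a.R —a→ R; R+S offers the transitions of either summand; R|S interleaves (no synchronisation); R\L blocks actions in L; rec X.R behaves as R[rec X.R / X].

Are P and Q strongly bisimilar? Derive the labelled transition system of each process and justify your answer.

YES

P's transition system — 5 states:
  p0 = a.a.((0 + 0 + (0 + 0)) | b.b.0) has moves =a=> p1
  p1 = a.((0 + 0 + (0 + 0)) | b.b.0) has moves =a=> p2
  p2 = (0 + 0 + (0 + 0)) | b.b.0 has moves =b=> p3
  p3 = (0 + 0 + (0 + 0)) | b.0 has moves =b=> p4
  p4 = (0 + 0 + (0 + 0)) | 0 has moves deadlocked
Q's transition system — 5 states:
  q0 = a.a.((0 + 0 + (0 + 0 + 0)) | b.b.0) has moves =a=> q1
  q1 = a.((0 + 0 + (0 + 0 + 0)) | b.b.0) has moves =a=> q2
  q2 = (0 + 0 + (0 + 0 + 0)) | b.b.0 has moves =b=> q3
  q3 = (0 + 0 + (0 + 0 + 0)) | b.0 has moves =b=> q4
  q4 = (0 + 0 + (0 + 0 + 0)) | 0 has moves deadlocked
Bisimilarity quotient blocks:
  B0 = {p0, q0}
  B1 = {p1, q1}
  B2 = {p2, q2}
  B3 = {p3, q3}
  B4 = {p4, q4}
p0 ∈ B0, q0 ∈ B0 → same block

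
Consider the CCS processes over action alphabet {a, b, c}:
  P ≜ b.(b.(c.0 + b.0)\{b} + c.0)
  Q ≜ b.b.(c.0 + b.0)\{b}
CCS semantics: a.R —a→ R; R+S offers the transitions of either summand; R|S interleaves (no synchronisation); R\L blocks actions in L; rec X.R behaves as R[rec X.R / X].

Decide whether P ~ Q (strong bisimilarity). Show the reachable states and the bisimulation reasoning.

not bisimilar

P's transition system — 5 states:
  u0 = b.(b.(c.0 + b.0)\{b} + c.0) has moves —b→ u1
  u1 = b.(c.0 + b.0)\{b} + c.0 has moves —b→ u2, —c→ u3
  u2 = (c.0 + b.0)\{b} has moves —c→ u4
  u3 = 0 has moves stopped
  u4 = 0\{b} has moves stopped
Q's transition system — 4 states:
  v0 = b.b.(c.0 + b.0)\{b} has moves —b→ v1
  v1 = b.(c.0 + b.0)\{b} has moves —b→ v2
  v2 = (c.0 + b.0)\{b} has moves —c→ v3
  v3 = 0\{b} has moves stopped
Coarsest stable partition (strong bisimilarity classes):
  B0 = {u0}
  B1 = {u1}
  B2 = {u2, v2}
  B3 = {u3, u4, v3}
  B4 = {v0}
  B5 = {v1}
u0 ∈ B0, v0 ∈ B4 → different blocks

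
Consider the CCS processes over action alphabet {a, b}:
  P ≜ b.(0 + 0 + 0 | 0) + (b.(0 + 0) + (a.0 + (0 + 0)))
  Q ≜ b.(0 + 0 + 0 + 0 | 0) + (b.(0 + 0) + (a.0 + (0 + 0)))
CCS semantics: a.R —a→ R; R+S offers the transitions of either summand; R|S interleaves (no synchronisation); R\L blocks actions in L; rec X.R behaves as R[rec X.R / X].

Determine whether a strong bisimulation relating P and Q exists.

bisimilar

P's transition system — 4 states:
  u0 = b.(0 + 0 + 0 | 0) + (b.(0 + 0) + (a.0 + (0 + 0))) ⊢ -a-> u1, -b-> u2, -b-> u3
  u1 = 0 ⊢ ·
  u2 = 0 + 0 ⊢ ·
  u3 = 0 + 0 + 0 | 0 ⊢ ·
Q's transition system — 4 states:
  v0 = b.(0 + 0 + 0 + 0 | 0) + (b.(0 + 0) + (a.0 + (0 + 0))) ⊢ -a-> v1, -b-> v2, -b-> v3
  v1 = 0 ⊢ ·
  v2 = 0 + 0 ⊢ ·
  v3 = 0 + 0 + 0 + 0 | 0 ⊢ ·
Partition-refinement fixed point:
  B0 = {u0, v0}
  B1 = {u1, u2, u3, v1, v2, v3}
u0 ∈ B0, v0 ∈ B0 → same block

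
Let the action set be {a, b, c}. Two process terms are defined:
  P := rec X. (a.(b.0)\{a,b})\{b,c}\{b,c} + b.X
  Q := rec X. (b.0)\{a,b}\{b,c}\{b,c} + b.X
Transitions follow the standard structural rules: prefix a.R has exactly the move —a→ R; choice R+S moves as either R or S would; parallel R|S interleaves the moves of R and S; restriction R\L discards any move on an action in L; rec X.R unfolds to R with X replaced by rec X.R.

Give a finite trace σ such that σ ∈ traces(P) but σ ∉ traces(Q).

a

Reachable graph of P (2 states):
  s0 = rec X. (a.(b.0)\{a,b})\{b,c}\{b,c} + b.X :: ··a··> s1, ··b··> s0
  s1 = (b.0)\{a,b}\{b,c}\{b,c} :: stopped
Reachable graph of Q (1 states):
  t0 = rec X. (b.0)\{a,b}\{b,c}\{b,c} + b.X :: ··b··> t0
Executing a from P (initial set {s0}):
  [1] a ⇒ {s1}
  — P admits the full trace.
Executing a from Q (initial set {t0}):
  [1] a ⇒ ∅ (Q stuck)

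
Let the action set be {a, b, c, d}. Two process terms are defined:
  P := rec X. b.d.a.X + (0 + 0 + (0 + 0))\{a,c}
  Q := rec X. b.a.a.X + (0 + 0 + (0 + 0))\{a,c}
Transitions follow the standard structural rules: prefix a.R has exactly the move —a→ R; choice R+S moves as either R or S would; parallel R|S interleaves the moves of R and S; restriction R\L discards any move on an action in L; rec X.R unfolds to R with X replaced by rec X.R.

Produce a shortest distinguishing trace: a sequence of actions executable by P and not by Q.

P's transition system — 3 states:
  m0 = rec X. b.d.a.X + (0 + 0 + (0 + 0))\{a,c} → -b-> m1
  m1 = d.a.(rec X. b.d.a.X + (0 + 0 + (0 + 0))\{a,c}) → -d-> m2
  m2 = a.(rec X. b.d.a.X + (0 + 0 + (0 + 0))\{a,c}) → -a-> m0
Q's transition system — 3 states:
  n0 = rec X. b.a.a.X + (0 + 0 + (0 + 0))\{a,c} → -b-> n1
  n1 = a.a.(rec X. b.a.a.X + (0 + 0 + (0 + 0))\{a,c}) → -a-> n2
  n2 = a.(rec X. b.a.a.X + (0 + 0 + (0 + 0))\{a,c}) → -a-> n0
Trace ⟨bd⟩ through P, begin at {m0}:
  [1] b ⇒ {m1}
  [2] d ⇒ {m2}
  — P admits the full trace.
Trace ⟨bd⟩ through Q, begin at {n0}:
  [1] b ⇒ {n1}
  [2] d ⇒ ∅ (Q stuck)

bd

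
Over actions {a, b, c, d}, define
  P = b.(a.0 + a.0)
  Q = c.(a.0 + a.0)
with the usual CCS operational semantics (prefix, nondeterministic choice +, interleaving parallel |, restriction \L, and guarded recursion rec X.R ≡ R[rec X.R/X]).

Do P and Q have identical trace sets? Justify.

LTS(P): 3 reachable states
  u0 = b.(a.0 + a.0) → =b=> u1
  u1 = a.0 + a.0 → =a=> u2
  u2 = 0 → (no moves)
LTS(Q): 3 reachable states
  v0 = c.(a.0 + a.0) → =c=> v1
  v1 = a.0 + a.0 → =a=> v2
  v2 = 0 → (no moves)
Run σ = ⟨b⟩ on P: start {u0}
  step 1 (b): {u1}
  ✓ P
Run σ = ⟨b⟩ on Q: start {v0}
  step 1 (b): no successor for Q

traces(P) ≠ traces(Q) — witness ⟨b⟩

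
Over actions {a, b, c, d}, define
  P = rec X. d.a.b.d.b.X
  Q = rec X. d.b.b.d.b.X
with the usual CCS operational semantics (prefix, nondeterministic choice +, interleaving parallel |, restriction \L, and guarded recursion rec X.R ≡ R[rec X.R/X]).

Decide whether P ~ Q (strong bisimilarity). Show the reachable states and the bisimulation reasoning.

NO

LTS(P): 5 reachable states
  p0 = rec X. d.a.b.d.b.X :: ··d··> p1
  p1 = a.b.d.b.(rec X. d.a.b.d.b.X) :: ··a··> p2
  p2 = b.d.b.(rec X. d.a.b.d.b.X) :: ··b··> p3
  p3 = d.b.(rec X. d.a.b.d.b.X) :: ··d··> p4
  p4 = b.(rec X. d.a.b.d.b.X) :: ··b··> p0
LTS(Q): 5 reachable states
  q0 = rec X. d.b.b.d.b.X :: ··d··> q1
  q1 = b.b.d.b.(rec X. d.b.b.d.b.X) :: ··b··> q2
  q2 = b.d.b.(rec X. d.b.b.d.b.X) :: ··b··> q3
  q3 = d.b.(rec X. d.b.b.d.b.X) :: ··d··> q4
  q4 = b.(rec X. d.b.b.d.b.X) :: ··b··> q0
Bisimilarity quotient blocks:
  B0 = {p0}
  B1 = {p1}
  B2 = {p2}
  B3 = {p3}
  B4 = {p4}
  B5 = {q0}
  B6 = {q1}
  B7 = {q2}
  B8 = {q3}
  B9 = {q4}
p0 ∈ B0, q0 ∈ B5 → different blocks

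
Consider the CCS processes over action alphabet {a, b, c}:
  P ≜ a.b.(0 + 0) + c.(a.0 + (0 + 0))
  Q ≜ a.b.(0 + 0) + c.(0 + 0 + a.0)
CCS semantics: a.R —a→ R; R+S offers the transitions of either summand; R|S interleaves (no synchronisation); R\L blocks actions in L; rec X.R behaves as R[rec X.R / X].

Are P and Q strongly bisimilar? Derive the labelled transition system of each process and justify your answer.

Reachable graph of P (5 states):
  s0 = a.b.(0 + 0) + c.(a.0 + (0 + 0)) :: =a=> s1, =c=> s2
  s1 = b.(0 + 0) :: =b=> s3
  s2 = a.0 + (0 + 0) :: =a=> s4
  s3 = 0 + 0 :: (no moves)
  s4 = 0 :: (no moves)
Reachable graph of Q (5 states):
  t0 = a.b.(0 + 0) + c.(0 + 0 + a.0) :: =a=> t1, =c=> t2
  t1 = b.(0 + 0) :: =b=> t3
  t2 = 0 + 0 + a.0 :: =a=> t4
  t3 = 0 + 0 :: (no moves)
  t4 = 0 :: (no moves)
Coarsest stable partition (strong bisimilarity classes):
  B0 = {s0, t0}
  B1 = {s2, t2}
  B2 = {s3, s4, t3, t4}
  B3 = {s1, t1}
s0 ∈ B0, t0 ∈ B0 → same block

bisimilar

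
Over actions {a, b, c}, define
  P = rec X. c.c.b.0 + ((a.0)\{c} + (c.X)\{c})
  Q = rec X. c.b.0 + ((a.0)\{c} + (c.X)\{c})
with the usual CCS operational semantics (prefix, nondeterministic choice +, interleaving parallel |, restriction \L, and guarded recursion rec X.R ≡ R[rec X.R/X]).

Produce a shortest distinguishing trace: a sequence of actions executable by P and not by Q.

P's transition system — 5 states:
  s0 = rec X. c.c.b.0 + ((a.0)\{c} + (c.X)\{c}) has moves =a=> s1, =c=> s2
  s1 = 0\{c} has moves ∅
  s2 = c.b.0 has moves =c=> s3
  s3 = b.0 has moves =b=> s4
  s4 = 0 has moves ∅
Q's transition system — 4 states:
  t0 = rec X. c.b.0 + ((a.0)\{c} + (c.X)\{c}) has moves =a=> t1, =c=> t2
  t1 = 0\{c} has moves ∅
  t2 = b.0 has moves =b=> t3
  t3 = 0 has moves ∅
Trace ⟨cc⟩ through P, begin at {s0}:
  step 1 (c): {s2}
  step 2 (c): {s3}
  P completes σ.
Trace ⟨cc⟩ through Q, begin at {t0}:
  step 1 (c): {t2}
  step 2 (c): ∅  — Q cannot continue

cc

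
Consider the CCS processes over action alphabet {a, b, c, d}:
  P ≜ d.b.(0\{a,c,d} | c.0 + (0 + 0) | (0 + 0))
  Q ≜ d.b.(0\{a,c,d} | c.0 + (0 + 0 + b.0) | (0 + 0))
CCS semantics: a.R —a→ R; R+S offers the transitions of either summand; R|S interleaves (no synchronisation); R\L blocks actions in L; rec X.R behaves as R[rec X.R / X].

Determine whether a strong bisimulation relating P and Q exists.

P ≁ Q

P's transition system — 4 states:
  p0 = d.b.(0\{a,c,d} | c.0 + (0 + 0) | (0 + 0)) :: --d--▸ p1
  p1 = b.(0\{a,c,d} | c.0 + (0 + 0) | (0 + 0)) :: --b--▸ p2
  p2 = 0\{a,c,d} | c.0 + (0 + 0) | (0 + 0) :: --c--▸ p3
  p3 = 0\{a,c,d} | 0 :: (no moves)
Q's transition system — 5 states:
  q0 = d.b.(0\{a,c,d} | c.0 + (0 + 0 + b.0) | (0 + 0)) :: --d--▸ q1
  q1 = b.(0\{a,c,d} | c.0 + (0 + 0 + b.0) | (0 + 0)) :: --b--▸ q2
  q2 = 0\{a,c,d} | c.0 + (0 + 0 + b.0) | (0 + 0) :: --b--▸ q3, --c--▸ q4
  q3 = 0 | (0 + 0) :: (no moves)
  q4 = 0\{a,c,d} | 0 :: (no moves)
Bisimilarity quotient blocks:
  B0 = {p0}
  B1 = {p1}
  B2 = {p2}
  B3 = {p3, q3, q4}
  B4 = {q0}
  B5 = {q1}
  B6 = {q2}
p0 ∈ B0, q0 ∈ B4 → different blocks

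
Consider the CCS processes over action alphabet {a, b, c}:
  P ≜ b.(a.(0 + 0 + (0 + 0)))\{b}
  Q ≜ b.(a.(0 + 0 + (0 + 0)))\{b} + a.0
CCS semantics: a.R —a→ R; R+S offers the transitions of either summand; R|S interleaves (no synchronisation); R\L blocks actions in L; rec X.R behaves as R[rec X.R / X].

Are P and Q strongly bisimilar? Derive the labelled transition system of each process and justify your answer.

not bisimilar

LTS(P): 3 reachable states
  m0 = b.(a.(0 + 0 + (0 + 0)))\{b} ⊢ =b=> m1
  m1 = (a.(0 + 0 + (0 + 0)))\{b} ⊢ =a=> m2
  m2 = (0 + 0 + (0 + 0))\{b} ⊢ ∅
LTS(Q): 4 reachable states
  n0 = b.(a.(0 + 0 + (0 + 0)))\{b} + a.0 ⊢ =a=> n1, =b=> n2
  n1 = 0 ⊢ ∅
  n2 = (a.(0 + 0 + (0 + 0)))\{b} ⊢ =a=> n3
  n3 = (0 + 0 + (0 + 0))\{b} ⊢ ∅
Coarsest stable partition (strong bisimilarity classes):
  B0 = {m0}
  B1 = {m1, n2}
  B2 = {m2, n1, n3}
  B3 = {n0}
m0 ∈ B0, n0 ∈ B3 → different blocks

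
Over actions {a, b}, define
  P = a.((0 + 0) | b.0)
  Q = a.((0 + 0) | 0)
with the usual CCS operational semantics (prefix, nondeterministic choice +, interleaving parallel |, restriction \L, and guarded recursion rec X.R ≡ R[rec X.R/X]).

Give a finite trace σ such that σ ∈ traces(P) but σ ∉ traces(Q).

ab

LTS(P): 3 reachable states
  p0 = a.((0 + 0) | b.0) has moves =a=> p1
  p1 = (0 + 0) | b.0 has moves =b=> p2
  p2 = (0 + 0) | 0 has moves (no moves)
LTS(Q): 2 reachable states
  q0 = a.((0 + 0) | 0) has moves =a=> q1
  q1 = (0 + 0) | 0 has moves (no moves)
Executing ab from P (initial set {p0}):
  step 1 (a): {p1}
  step 2 (b): {p2}
  — P admits the full trace.
Executing ab from Q (initial set {q0}):
  step 1 (a): {q1}
  step 2 (b): ∅  — Q cannot continue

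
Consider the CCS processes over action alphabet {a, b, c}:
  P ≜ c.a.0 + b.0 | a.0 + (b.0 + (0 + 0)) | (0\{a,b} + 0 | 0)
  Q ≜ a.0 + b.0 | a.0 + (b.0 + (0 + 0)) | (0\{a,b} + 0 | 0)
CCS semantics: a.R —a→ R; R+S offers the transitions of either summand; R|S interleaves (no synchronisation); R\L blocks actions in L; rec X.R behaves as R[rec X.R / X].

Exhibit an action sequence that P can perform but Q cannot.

c

LTS(P): 7 reachable states
  s0 = c.a.0 + b.0 | a.0 + (b.0 + (0 + 0)) | (0\{a,b} + 0 | 0) | --a--▸ s1, --b--▸ s2, --b--▸ s3, --c--▸ s4
  s1 = b.0 | 0 | --b--▸ s5
  s2 = 0 | (0\{a,b} + 0 | 0) | ∅
  s3 = 0 | a.0 | --a--▸ s5
  s4 = a.0 | --a--▸ s6
  s5 = 0 | 0 | ∅
  s6 = 0 | ∅
LTS(Q): 6 reachable states
  t0 = a.0 + b.0 | a.0 + (b.0 + (0 + 0)) | (0\{a,b} + 0 | 0) | --a--▸ t1, --a--▸ t2, --b--▸ t3, --b--▸ t4
  t1 = 0 | ∅
  t2 = b.0 | 0 | --b--▸ t5
  t3 = 0 | (0\{a,b} + 0 | 0) | ∅
  t4 = 0 | a.0 | --a--▸ t5
  t5 = 0 | 0 | ∅
Trace ⟨c⟩ through P, begin at {s0}:
  after c @ step 1: {s4}
  — P admits the full trace.
Trace ⟨c⟩ through Q, begin at {t0}:
  after c @ step 1: no successor for Q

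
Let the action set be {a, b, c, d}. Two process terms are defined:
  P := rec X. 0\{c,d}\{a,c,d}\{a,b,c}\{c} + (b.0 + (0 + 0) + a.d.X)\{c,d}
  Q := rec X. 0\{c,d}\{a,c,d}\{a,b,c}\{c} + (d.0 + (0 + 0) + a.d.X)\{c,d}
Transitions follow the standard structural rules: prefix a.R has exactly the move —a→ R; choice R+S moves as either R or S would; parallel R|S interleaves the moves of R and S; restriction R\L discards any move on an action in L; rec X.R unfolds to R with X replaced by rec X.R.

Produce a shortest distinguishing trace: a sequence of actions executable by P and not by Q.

b

LTS(P): 3 reachable states
  m0 = rec X. 0\{c,d}\{a,c,d}\{a,b,c}\{c} + (b.0 + (0 + 0) + a.d.X)\{c,d} ⊢ =a=> m1, =b=> m2
  m1 = (d.(rec X. 0\{c,d}\{a,c,d}\{a,b,c}\{c} + (b.0 + (0 + 0) + a.d.X)\{c,d}))\{c,d} ⊢ ·
  m2 = 0\{c,d} ⊢ ·
LTS(Q): 2 reachable states
  n0 = rec X. 0\{c,d}\{a,c,d}\{a,b,c}\{c} + (d.0 + (0 + 0) + a.d.X)\{c,d} ⊢ =a=> n1
  n1 = (d.(rec X. 0\{c,d}\{a,c,d}\{a,b,c}\{c} + (d.0 + (0 + 0) + a.d.X)\{c,d}))\{c,d} ⊢ ·
Run σ = ⟨b⟩ on P: start {m0}
  after b @ step 1: {m2}
  ✓ P
Run σ = ⟨b⟩ on Q: start {n0}
  after b @ step 1: ∅ (Q stuck)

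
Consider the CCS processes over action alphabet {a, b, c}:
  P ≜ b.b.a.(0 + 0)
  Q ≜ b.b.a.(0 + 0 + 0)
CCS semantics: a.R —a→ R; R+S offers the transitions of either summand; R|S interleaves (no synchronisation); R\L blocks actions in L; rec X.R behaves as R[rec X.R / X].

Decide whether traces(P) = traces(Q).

YES

LTS(P): 4 reachable states
  u0 = b.b.a.(0 + 0) ⊢ ··b··> u1
  u1 = b.a.(0 + 0) ⊢ ··b··> u2
  u2 = a.(0 + 0) ⊢ ··a··> u3
  u3 = 0 + 0 ⊢ stopped
LTS(Q): 4 reachable states
  v0 = b.b.a.(0 + 0 + 0) ⊢ ··b··> v1
  v1 = b.a.(0 + 0 + 0) ⊢ ··b··> v2
  v2 = a.(0 + 0 + 0) ⊢ ··a··> v3
  v3 = 0 + 0 + 0 ⊢ stopped
Coarsest stable partition (strong bisimilarity classes):
  B0 = {u0, v0}
  B1 = {u1, v1}
  B2 = {u2, v2}
  B3 = {u3, v3}
u0 ∈ B0, v0 ∈ B0 → same block
Bisimilar ⇒ trace-equivalent.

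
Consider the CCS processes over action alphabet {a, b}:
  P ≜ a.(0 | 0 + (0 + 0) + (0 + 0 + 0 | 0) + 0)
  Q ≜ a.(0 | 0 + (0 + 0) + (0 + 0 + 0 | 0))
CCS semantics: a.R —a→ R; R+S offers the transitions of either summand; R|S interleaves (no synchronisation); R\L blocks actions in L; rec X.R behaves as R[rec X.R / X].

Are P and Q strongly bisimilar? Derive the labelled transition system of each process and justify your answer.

YES

LTS(P): 2 reachable states
  u0 = a.(0 | 0 + (0 + 0) + (0 + 0 + 0 | 0) + 0) → -a-> u1
  u1 = 0 | 0 + (0 + 0) + (0 + 0 + 0 | 0) + 0 → stopped
LTS(Q): 2 reachable states
  v0 = a.(0 | 0 + (0 + 0) + (0 + 0 + 0 | 0)) → -a-> v1
  v1 = 0 | 0 + (0 + 0) + (0 + 0 + 0 | 0) → stopped
Partition-refinement fixed point:
  B0 = {u0, v0}
  B1 = {u1, v1}
u0 ∈ B0, v0 ∈ B0 → same block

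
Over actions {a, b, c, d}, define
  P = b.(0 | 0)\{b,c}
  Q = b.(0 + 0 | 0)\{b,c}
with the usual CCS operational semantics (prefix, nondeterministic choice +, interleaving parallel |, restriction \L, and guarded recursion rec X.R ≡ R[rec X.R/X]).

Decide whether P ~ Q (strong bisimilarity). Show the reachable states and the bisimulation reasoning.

YES

P's transition system — 2 states:
  p0 = b.(0 | 0)\{b,c} | -b-> p1
  p1 = (0 | 0)\{b,c} | stopped
Q's transition system — 2 states:
  q0 = b.(0 + 0 | 0)\{b,c} | -b-> q1
  q1 = (0 + 0 | 0)\{b,c} | stopped
Bisimilarity quotient blocks:
  B0 = {p0, q0}
  B1 = {p1, q1}
p0 ∈ B0, q0 ∈ B0 → same block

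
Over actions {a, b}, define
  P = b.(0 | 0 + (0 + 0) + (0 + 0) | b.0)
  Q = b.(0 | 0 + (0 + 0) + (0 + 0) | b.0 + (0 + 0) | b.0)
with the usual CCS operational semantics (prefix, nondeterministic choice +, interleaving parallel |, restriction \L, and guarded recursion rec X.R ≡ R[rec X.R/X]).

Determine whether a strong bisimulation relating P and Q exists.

P ~ Q

P's transition system — 3 states:
  m0 = b.(0 | 0 + (0 + 0) + (0 + 0) | b.0) has moves -b-> m1
  m1 = 0 | 0 + (0 + 0) + (0 + 0) | b.0 has moves -b-> m2
  m2 = (0 + 0) | 0 has moves ∅
Q's transition system — 3 states:
  n0 = b.(0 | 0 + (0 + 0) + (0 + 0) | b.0 + (0 + 0) | b.0) has moves -b-> n1
  n1 = 0 | 0 + (0 + 0) + (0 + 0) | b.0 + (0 + 0) | b.0 has moves -b-> n2
  n2 = (0 + 0) | 0 has moves ∅
Coarsest stable partition (strong bisimilarity classes):
  B0 = {m0, n0}
  B1 = {m1, n1}
  B2 = {m2, n2}
m0 ∈ B0, n0 ∈ B0 → same block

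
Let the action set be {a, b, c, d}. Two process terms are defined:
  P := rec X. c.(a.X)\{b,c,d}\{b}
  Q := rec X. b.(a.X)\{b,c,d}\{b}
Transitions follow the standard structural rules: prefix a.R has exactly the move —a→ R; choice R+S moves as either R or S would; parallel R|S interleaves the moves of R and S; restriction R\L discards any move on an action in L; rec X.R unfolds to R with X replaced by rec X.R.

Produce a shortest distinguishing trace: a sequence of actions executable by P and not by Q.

c

LTS(P): 3 reachable states
  m0 = rec X. c.(a.X)\{b,c,d}\{b} | =c=> m1
  m1 = (a.(rec X. c.(a.X)\{b,c,d}\{b}))\{b,c,d}\{b} | =a=> m2
  m2 = (rec X. c.(a.X)\{b,c,d}\{b})\{b,c,d}\{b} | ·
LTS(Q): 3 reachable states
  n0 = rec X. b.(a.X)\{b,c,d}\{b} | =b=> n1
  n1 = (a.(rec X. b.(a.X)\{b,c,d}\{b}))\{b,c,d}\{b} | =a=> n2
  n2 = (rec X. b.(a.X)\{b,c,d}\{b})\{b,c,d}\{b} | ·
Trace ⟨c⟩ through P, begin at {m0}:
  [1] c ⇒ {m1}
  P completes σ.
Trace ⟨c⟩ through Q, begin at {n0}:
  [1] c ⇒ ∅ (Q stuck)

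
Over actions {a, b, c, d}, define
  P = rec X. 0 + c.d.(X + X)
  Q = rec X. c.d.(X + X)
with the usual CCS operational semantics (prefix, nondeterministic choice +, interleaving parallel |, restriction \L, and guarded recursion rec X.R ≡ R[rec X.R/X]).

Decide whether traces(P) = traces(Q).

trace-equivalent

Reachable graph of P (3 states):
  u0 = rec X. 0 + c.d.(X + X) has moves -c-> u1
  u1 = d.((rec X. 0 + c.d.(X + X)) + (rec X. 0 + c.d.(X + X))) has moves -d-> u2
  u2 = (rec X. 0 + c.d.(X + X)) + (rec X. 0 + c.d.(X + X)) has moves -c-> u1
Reachable graph of Q (3 states):
  v0 = rec X. c.d.(X + X) has moves -c-> v1
  v1 = d.((rec X. c.d.(X + X)) + (rec X. c.d.(X + X))) has moves -d-> v2
  v2 = (rec X. c.d.(X + X)) + (rec X. c.d.(X + X)) has moves -c-> v1
Coarsest stable partition (strong bisimilarity classes):
  B0 = {u0, u2, v0, v2}
  B1 = {u1, v1}
u0 ∈ B0, v0 ∈ B0 → same block
Bisimilar ⇒ trace-equivalent.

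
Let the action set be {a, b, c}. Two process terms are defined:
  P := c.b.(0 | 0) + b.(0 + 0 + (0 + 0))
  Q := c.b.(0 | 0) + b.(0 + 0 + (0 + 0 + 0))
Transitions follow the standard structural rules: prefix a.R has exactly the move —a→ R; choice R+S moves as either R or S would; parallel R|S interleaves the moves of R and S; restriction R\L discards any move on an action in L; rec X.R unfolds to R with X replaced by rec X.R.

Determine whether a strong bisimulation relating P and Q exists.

P ~ Q

Reachable graph of P (4 states):
  m0 = c.b.(0 | 0) + b.(0 + 0 + (0 + 0)) | -b-> m1, -c-> m2
  m1 = 0 + 0 + (0 + 0) | deadlocked
  m2 = b.(0 | 0) | -b-> m3
  m3 = 0 | 0 | deadlocked
Reachable graph of Q (4 states):
  n0 = c.b.(0 | 0) + b.(0 + 0 + (0 + 0 + 0)) | -b-> n1, -c-> n2
  n1 = 0 + 0 + (0 + 0 + 0) | deadlocked
  n2 = b.(0 | 0) | -b-> n3
  n3 = 0 | 0 | deadlocked
Coarsest stable partition (strong bisimilarity classes):
  B0 = {m0, n0}
  B1 = {m2, n2}
  B2 = {m1, m3, n1, n3}
m0 ∈ B0, n0 ∈ B0 → same block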